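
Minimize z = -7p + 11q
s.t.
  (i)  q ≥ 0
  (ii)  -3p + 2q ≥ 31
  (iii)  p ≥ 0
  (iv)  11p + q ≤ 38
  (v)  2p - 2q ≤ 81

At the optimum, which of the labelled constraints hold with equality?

(ii) and (iii)

Feasible corners and z = -7p + 11q:
  (0, 31/2) → z = 341/2
  (9/5, 91/5) → z = 938/5
  (0, 38) → z = 418

The minimum is at (0, 31/2). Substituting into each constraint, equality holds for (ii) and (iii); the remaining constraints have slack.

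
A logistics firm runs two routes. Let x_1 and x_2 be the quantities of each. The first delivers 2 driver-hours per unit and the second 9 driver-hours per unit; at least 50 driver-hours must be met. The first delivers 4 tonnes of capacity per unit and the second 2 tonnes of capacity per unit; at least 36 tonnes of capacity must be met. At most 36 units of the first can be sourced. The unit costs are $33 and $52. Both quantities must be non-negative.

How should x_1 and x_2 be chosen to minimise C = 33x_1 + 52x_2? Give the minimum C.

Extreme points and C = 33x_1 + 52x_2:
  (0, 18) → C = 936
  (25, 0) → C = 825
  (36, 0) → C = 1188
  (7, 4) → C = 439
The feasible region is unbounded (it extends along (0, 1)), but C strictly increases along every unbounded feasible direction, so there is no improving ray and the minimum is attained at a vertex.

The optimum lies where 2x_1 + 9x_2 = 50 and 4x_1 + 2x_2 = 36.
Solving simultaneously gives x_1 = 7, x_2 = 4.

x_1 = 7, x_2 = 4, minimum C = 439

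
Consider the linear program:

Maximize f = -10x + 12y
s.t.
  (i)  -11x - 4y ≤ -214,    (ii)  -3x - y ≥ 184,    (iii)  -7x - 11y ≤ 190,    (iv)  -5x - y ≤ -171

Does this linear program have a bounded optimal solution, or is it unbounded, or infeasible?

infeasible

The boundaries -11x - 4y = -214 and -3x - y = 184 meet at (-950, 2666), but that point violates -5x - y ≤ -171. Every candidate vertex is excluded by some other constraint, so the feasible region is empty.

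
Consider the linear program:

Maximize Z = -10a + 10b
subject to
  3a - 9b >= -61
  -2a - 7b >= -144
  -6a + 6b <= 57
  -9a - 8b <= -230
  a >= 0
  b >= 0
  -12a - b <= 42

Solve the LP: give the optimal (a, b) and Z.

a = 226/15, b = 59/5, maximum Z = -98/3

Vertices and Z = -10a + 10b:
  (869/39, 554/39) → Z = -1050/13
  (226/15, 59/5) → Z = -98/3
  (72, 0) → Z = -720
  (230/9, 0) → Z = -2300/9

The optimum lies where 3a - 9b = -61 and -9a - 8b = -230.
Solving simultaneously gives a = 226/15, b = 59/5.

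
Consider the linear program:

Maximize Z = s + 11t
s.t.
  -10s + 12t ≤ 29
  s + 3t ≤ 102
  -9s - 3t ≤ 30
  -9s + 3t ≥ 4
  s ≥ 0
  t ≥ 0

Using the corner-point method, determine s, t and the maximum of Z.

Vertices and Z = s + 11t:
  (1/2, 17/6) → Z = 95/3
  (0, 29/12) → Z = 319/12
  (0, 4/3) → Z = 44/3

At the optimal vertex, -10s + 12t = 29 and -9s + 3t = 4.
Solving simultaneously gives s = 1/2, t = 17/6.

s = 1/2, t = 17/6, maximum Z = 95/3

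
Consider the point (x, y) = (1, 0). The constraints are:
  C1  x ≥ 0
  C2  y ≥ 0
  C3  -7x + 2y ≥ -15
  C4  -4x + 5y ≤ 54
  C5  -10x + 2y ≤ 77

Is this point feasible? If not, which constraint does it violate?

feasible

C1: 1 ≥ 0 ✓
C2: 0 ≥ 0 ✓
C3: -7 ≥ -15 ✓
C4: -4 ≤ 54 ✓
C5: -10 ≤ 77 ✓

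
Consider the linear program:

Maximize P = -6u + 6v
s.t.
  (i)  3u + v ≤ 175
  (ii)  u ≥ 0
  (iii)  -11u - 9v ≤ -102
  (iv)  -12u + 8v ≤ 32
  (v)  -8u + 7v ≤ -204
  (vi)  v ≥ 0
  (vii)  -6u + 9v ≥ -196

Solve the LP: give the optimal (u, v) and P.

Corner points and P = -6u + 6v:
  (1429/29, 788/29) → P = -3846/29
  (161/3, 14) → P = -238
  (51/2, 0) → P = -153
  (98/3, 0) → P = -196

u = 1429/29, v = 788/29, maximum P = -3846/29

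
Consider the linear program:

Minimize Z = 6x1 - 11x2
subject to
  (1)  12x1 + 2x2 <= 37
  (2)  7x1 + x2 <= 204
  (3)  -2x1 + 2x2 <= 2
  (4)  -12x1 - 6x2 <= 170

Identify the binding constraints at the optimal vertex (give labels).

Vertices and Z = 6x1 - 11x2:
  (5/2, 7/2) → Z = -47/2
  (281/24, -207/4) → Z = 1279/2
  (-88/9, -79/9) → Z = 341/9

The minimum is at (5/2, 7/2). Substituting into each constraint, equality holds for (1) and (3); the remaining constraints have slack.

(1) and (3)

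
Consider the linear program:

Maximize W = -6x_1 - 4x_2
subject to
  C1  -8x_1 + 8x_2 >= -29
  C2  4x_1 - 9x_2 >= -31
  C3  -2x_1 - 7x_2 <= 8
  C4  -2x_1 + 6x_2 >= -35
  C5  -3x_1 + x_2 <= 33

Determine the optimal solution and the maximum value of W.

Vertices and W = -6x_1 - 4x_2:
  (509/40, 91/10) → W = -451/4
  (139/72, -61/36) → W = -173/36
  (-289/46, 15/23) → W = 807/23

x_1 = -289/46, x_2 = 15/23, maximum W = 807/23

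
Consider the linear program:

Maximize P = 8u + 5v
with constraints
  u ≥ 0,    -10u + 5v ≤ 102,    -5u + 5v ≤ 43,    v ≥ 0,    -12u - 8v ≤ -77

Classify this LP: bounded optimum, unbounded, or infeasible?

From the feasible point (41/100, 901/100), moving in the direction (5, 5) keeps every constraint satisfied while P increases without bound.

unbounded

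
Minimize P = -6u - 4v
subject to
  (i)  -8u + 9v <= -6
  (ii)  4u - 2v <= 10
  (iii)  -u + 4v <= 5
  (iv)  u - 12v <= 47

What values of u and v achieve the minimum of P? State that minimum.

Corner points and P = -6u - 4v:
  (3, 2) → P = -26
  (-117/29, -370/87) → P = 3586/87
  (25/7, 15/7) → P = -30
  (13/23, -89/23) → P = 278/23

At the optimal vertex, 4u - 2v = 10 and -u + 4v = 5.
Solving simultaneously gives u = 25/7, v = 15/7.

u = 25/7, v = 15/7, minimum P = -30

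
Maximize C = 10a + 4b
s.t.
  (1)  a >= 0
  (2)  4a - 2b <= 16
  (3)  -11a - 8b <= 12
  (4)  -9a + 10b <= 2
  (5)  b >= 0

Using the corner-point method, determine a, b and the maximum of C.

Extreme points and C = 10a + 4b:
  (0, 1/5) → C = 4/5
  (0, 0) → C = 0
  (82/11, 76/11) → C = 1124/11
  (4, 0) → C = 40

The binding constraints are 4a - 2b = 16 and -9a + 10b = 2.
Solving simultaneously gives a = 82/11, b = 76/11.

a = 82/11, b = 76/11, maximum C = 1124/11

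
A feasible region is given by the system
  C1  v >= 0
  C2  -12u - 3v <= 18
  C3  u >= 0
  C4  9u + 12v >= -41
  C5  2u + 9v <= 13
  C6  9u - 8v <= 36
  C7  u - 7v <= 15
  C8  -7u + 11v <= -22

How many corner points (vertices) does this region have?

Of the 28 pairwise boundary intersections, those satisfying every inequality are:
  (4, 0)
  (22/7, 0)
  (428/97, 45/97)
  (341/85, 47/85)

4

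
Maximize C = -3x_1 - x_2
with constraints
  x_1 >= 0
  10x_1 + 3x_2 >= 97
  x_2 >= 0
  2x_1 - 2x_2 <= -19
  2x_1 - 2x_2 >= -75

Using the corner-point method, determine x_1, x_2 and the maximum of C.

Vertices and C = -3x_1 - x_2:
  (0, 97/3) → C = -97/3
  (0, 75/2) → C = -75/2
  (137/26, 192/13) → C = -795/26
The feasible region is unbounded (it extends along (1, 1)), but C strictly decreases along every unbounded feasible direction, so there is no improving ray and the maximum is attained at a vertex.

x_1 = 137/26, x_2 = 192/13, maximum C = -795/26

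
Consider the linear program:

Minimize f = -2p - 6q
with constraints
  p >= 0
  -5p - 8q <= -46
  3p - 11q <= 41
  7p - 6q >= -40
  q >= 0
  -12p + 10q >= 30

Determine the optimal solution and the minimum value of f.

Extreme points and f = -2p - 6q:
  (0, 23/4) → f = -69/2
  (0, 20/3) → f = -40
  (110/73, 351/73) → f = -2326/73
  (110, 135) → f = -1030

The binding constraints are 7p - 6q = -40 and -12p + 10q = 30.
Solving simultaneously gives p = 110, q = 135.

p = 110, q = 135, minimum f = -1030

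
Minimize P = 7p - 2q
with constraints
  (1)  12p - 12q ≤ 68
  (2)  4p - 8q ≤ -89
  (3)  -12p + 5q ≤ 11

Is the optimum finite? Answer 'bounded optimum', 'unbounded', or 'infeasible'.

bounded optimum

Vertices and P = 7p - 2q:
  (403/12, 335/12) → P = 717/4
  (357/76, 256/19) → P = 451/76
The feasible region has finitely many vertices and no improving ray; the minimum is 451/76 at (357/76, 256/19).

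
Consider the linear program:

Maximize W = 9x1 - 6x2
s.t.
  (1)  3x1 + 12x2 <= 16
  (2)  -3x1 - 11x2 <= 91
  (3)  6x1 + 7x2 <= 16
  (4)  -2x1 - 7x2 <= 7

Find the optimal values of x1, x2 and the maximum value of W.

x1 = 23/4, x2 = -37/14, maximum W = 1893/28

Feasible corners and W = 9x1 - 6x2:
  (80/51, 16/17) → W = 144/17
  (-196/3, 53/3) → W = -694
  (23/4, -37/14) → W = 1893/28

The binding constraints are 6x1 + 7x2 = 16 and -2x1 - 7x2 = 7.
Solving simultaneously gives x1 = 23/4, x2 = -37/14.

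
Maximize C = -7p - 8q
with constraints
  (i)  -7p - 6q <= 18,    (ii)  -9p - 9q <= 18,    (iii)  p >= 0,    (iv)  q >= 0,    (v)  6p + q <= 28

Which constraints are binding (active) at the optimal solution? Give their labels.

Corner points and C = -7p - 8q:
  (0, 0) → C = 0
  (0, 28) → C = -224
  (14/3, 0) → C = -98/3

The maximum is at (0, 0). Substituting into each constraint, equality holds for (iii) and (iv); the remaining constraints have slack.

(iii) and (iv)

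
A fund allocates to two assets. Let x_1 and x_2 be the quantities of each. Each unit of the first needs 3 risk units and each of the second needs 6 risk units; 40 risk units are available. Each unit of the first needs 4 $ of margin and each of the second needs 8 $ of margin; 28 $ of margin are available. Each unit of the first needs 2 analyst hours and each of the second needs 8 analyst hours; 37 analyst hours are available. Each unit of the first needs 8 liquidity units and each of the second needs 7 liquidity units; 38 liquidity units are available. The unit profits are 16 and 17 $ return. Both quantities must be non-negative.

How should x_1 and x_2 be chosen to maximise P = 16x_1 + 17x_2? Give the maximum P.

Vertices and P = 16x_1 + 17x_2:
  (0, 0) → P = 0
  (0, 7/2) → P = 119/2
  (19/4, 0) → P = 76
  (3, 2) → P = 82

x_1 = 3, x_2 = 2, maximum P = 82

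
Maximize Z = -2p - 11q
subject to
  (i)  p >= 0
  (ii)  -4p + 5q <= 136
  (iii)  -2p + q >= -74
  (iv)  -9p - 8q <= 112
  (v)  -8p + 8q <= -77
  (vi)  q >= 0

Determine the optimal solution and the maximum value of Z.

Feasible corners and Z = -2p - 11q:
  (515/8, 219/4) → Z = -731
  (37, 0) → Z = -74
  (77/8, 0) → Z = -77/4

At the optimal vertex, -8p + 8q = -77 and q = 0.
Solving simultaneously gives p = 77/8, q = 0.

p = 77/8, q = 0, maximum Z = -77/4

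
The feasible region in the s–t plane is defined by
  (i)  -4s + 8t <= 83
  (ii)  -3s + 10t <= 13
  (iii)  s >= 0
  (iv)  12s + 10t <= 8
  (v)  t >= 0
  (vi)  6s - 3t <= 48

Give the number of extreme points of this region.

Pairwise boundary intersections that survive every other constraint:
  (0, 4/5)
  (0, 0)
  (2/3, 0)

3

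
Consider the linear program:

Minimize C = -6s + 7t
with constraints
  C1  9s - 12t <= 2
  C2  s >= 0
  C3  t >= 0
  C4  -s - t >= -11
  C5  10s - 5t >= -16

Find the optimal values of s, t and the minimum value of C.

s = 134/21, t = 97/21, minimum C = -125/21

At the optimal vertex, 9s - 12t = 2 and -s - t = -11.
Solving simultaneously gives s = 134/21, t = 97/21.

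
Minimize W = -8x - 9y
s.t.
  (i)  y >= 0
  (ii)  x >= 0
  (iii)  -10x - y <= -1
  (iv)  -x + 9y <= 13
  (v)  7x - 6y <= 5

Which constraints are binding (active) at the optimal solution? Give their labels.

Vertices and W = -8x - 9y:
  (1/10, 0) → W = -4/5
  (5/7, 0) → W = -40/7
  (0, 1) → W = -9
  (0, 13/9) → W = -13
  (41/19, 32/19) → W = -616/19

The minimum is at (41/19, 32/19). Substituting into each constraint, equality holds for (iv) and (v); the remaining constraints have slack.

(iv) and (v)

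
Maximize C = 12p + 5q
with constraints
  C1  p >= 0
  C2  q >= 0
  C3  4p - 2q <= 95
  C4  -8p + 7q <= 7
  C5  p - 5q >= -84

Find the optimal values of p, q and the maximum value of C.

Corner points and C = 12p + 5q:
  (0, 0) → C = 0
  (0, 1) → C = 5
  (95/4, 0) → C = 285
  (643/18, 431/18) → C = 9871/18
  (553/33, 665/33) → C = 9961/33

At the optimal vertex, 4p - 2q = 95 and p - 5q = -84.
Solving simultaneously gives p = 643/18, q = 431/18.

p = 643/18, q = 431/18, maximum C = 9871/18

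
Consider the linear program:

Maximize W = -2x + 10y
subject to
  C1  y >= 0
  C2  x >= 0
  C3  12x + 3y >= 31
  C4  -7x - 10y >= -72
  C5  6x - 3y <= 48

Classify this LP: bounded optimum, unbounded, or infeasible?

bounded optimum

Vertices and W = -2x + 10y:
  (31/12, 0) → W = -31/6
  (8, 0) → W = -16
  (94/99, 647/99) → W = 698/11
  (232/27, 32/27) → W = -16/3
The feasible region has finitely many vertices and no improving ray; the maximum is 698/11 at (94/99, 647/99).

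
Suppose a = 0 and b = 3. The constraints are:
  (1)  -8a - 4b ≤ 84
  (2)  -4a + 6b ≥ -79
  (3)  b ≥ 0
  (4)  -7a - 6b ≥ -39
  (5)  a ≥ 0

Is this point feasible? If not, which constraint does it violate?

(1): -12 ≤ 84 ✓
(2): 18 ≥ -79 ✓
(3): 3 ≥ 0 ✓
(4): -18 ≥ -39 ✓
(5): 0 ≥ 0 ✓

feasible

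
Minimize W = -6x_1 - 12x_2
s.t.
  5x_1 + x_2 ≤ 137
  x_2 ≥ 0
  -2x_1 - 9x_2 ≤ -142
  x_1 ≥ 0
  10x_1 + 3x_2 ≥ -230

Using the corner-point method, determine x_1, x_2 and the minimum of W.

Vertices and W = -6x_1 - 12x_2:
  (1091/43, 436/43) → W = -11778/43
  (0, 137) → W = -1644
  (0, 142/9) → W = -568/3

At the optimal vertex, 5x_1 + x_2 = 137 and x_1 = 0.
Solving simultaneously gives x_1 = 0, x_2 = 137.

x_1 = 0, x_2 = 137, minimum W = -1644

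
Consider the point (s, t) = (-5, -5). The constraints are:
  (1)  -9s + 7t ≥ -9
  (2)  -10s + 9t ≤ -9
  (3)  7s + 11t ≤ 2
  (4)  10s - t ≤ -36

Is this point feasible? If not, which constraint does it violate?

not feasible — violates (2)

Constraint (2): -10s + 9t = 5, which is not ≤ -9. All other constraints are satisfied.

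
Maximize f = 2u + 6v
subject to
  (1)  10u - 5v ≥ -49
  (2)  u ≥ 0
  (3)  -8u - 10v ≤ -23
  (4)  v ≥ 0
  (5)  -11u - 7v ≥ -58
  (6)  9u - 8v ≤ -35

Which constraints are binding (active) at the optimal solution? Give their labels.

Extreme points and f = 2u + 6v:
  (0, 58/7) → f = 348/7
  (0, 35/8) → f = 105/4
  (219/151, 907/151) → f = 5880/151

The maximum is at (0, 58/7). Substituting into each constraint, equality holds for (2) and (5); the remaining constraints have slack.

(2) and (5)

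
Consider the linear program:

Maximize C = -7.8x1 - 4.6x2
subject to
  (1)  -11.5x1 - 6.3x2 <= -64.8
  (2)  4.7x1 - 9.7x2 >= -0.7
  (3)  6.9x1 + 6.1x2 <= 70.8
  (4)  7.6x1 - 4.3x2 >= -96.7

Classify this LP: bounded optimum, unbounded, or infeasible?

unbounded

From the feasible point (62415/14116, 31261/14116), moving in the direction (6.3, -11.5) keeps every constraint satisfied while C increases without bound.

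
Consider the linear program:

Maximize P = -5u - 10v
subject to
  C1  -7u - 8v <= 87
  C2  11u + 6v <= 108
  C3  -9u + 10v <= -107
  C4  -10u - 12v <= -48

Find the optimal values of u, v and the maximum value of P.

Corner points and P = -5u - 10v:
  (21/2, -5/4) → P = -40
  (14, -23/3) → P = 20/3
  (441/52, -319/104) → P = -305/26

At the optimal vertex, 11u + 6v = 108 and -10u - 12v = -48.
Solving simultaneously gives u = 14, v = -23/3.

u = 14, v = -23/3, maximum P = 20/3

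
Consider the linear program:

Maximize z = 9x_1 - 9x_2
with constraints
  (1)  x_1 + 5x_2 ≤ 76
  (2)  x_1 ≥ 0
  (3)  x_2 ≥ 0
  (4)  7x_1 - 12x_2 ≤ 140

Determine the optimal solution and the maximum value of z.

x_1 = 1612/47, x_2 = 392/47, maximum z = 10980/47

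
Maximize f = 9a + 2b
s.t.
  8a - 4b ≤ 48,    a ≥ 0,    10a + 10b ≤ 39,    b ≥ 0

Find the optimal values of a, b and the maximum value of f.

Feasible corners and f = 9a + 2b:
  (0, 39/10) → f = 39/5
  (0, 0) → f = 0
  (39/10, 0) → f = 351/10

a = 39/10, b = 0, maximum f = 351/10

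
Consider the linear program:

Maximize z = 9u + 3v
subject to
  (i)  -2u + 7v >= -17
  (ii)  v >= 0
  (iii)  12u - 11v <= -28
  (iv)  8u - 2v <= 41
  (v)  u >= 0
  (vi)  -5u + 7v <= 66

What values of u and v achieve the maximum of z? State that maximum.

u = 419/46, v = 733/46, maximum z = 2985/23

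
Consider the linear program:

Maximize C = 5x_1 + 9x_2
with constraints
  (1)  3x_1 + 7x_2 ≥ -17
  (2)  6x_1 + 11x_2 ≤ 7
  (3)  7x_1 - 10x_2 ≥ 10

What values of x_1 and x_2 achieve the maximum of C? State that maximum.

x_1 = 236/9, x_2 = -41/3, maximum C = 73/9

Corner points and C = 5x_1 + 9x_2:
  (236/9, -41/3) → C = 73/9
  (-100/79, -149/79) → C = -1841/79
  (180/137, -11/137) → C = 801/137

The binding constraints are 3x_1 + 7x_2 = -17 and 6x_1 + 11x_2 = 7.
Solving simultaneously gives x_1 = 236/9, x_2 = -41/3.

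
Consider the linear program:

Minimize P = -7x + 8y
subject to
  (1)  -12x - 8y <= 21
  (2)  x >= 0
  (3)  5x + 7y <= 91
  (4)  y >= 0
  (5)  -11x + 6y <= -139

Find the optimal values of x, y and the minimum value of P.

Vertices and P = -7x + 8y:
  (91/5, 0) → P = -637/5
  (1519/107, 306/107) → P = -8185/107
  (139/11, 0) → P = -973/11

x = 91/5, y = 0, minimum P = -637/5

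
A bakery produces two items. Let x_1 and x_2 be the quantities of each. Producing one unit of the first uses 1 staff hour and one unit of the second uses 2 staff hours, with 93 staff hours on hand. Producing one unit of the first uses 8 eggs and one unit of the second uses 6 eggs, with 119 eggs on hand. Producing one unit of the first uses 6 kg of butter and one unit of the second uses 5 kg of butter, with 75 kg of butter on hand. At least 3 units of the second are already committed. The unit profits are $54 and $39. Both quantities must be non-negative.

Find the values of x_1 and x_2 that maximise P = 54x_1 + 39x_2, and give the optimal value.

Feasible corners and P = 54x_1 + 39x_2:
  (0, 15) → P = 585
  (0, 3) → P = 117
  (10, 3) → P = 657

The optimum lies where 6x_1 + 5x_2 = 75 and x_2 = 3.
Solving simultaneously gives x_1 = 10, x_2 = 3.

x_1 = 10, x_2 = 3, maximum P = 657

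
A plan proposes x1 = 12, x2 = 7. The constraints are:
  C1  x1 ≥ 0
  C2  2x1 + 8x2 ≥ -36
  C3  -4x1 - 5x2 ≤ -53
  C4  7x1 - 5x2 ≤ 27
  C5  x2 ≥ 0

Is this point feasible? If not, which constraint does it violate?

Constraint C4: 7x1 - 5x2 = 49, which is not ≤ 27. All other constraints are satisfied.

not feasible — violates C4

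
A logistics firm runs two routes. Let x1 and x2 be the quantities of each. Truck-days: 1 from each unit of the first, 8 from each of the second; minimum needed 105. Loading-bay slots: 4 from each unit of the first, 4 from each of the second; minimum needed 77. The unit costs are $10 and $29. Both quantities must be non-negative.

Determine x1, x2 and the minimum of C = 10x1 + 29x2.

The feasible region is unbounded (it extends along (0, 1), (1, 0)), but C strictly increases along every unbounded feasible direction, so there is no improving ray and the minimum is attained at a vertex.

At the optimal vertex, x1 + 8x2 = 105 and 4x1 + 4x2 = 77.
Solving simultaneously gives x1 = 7, x2 = 49/4.

x1 = 7, x2 = 49/4, minimum C = 1701/4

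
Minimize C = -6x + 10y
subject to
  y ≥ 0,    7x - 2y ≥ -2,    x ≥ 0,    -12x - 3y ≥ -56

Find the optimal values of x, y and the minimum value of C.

Extreme points and C = -6x + 10y:
  (0, 0) → C = 0
  (14/3, 0) → C = -28
  (0, 1) → C = 10
  (106/45, 416/45) → C = 3524/45

x = 14/3, y = 0, minimum C = -28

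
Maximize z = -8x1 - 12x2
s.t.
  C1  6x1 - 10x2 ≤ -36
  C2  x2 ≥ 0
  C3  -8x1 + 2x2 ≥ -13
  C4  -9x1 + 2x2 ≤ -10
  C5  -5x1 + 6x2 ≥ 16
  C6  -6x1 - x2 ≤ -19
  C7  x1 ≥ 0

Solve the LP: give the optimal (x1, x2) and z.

x1 = 7/3, x2 = 5, maximum z = -236/3

Vertices and z = -8x1 - 12x2:
  (101/34, 183/34) → z = -1502/17
  (7/3, 5) → z = -236/3
  (16/7, 37/7) → z = -572/7
The feasible region is unbounded (it extends along (2, 9), (1, 4)), but z strictly decreases along every unbounded feasible direction, so there is no improving ray and the maximum is attained at a vertex.

The optimum lies where 6x1 - 10x2 = -36 and -6x1 - x2 = -19.
Solving simultaneously gives x1 = 7/3, x2 = 5.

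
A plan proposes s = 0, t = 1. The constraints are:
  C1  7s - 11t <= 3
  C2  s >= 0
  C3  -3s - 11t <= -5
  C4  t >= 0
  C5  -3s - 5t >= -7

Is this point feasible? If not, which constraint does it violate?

C1: -11 ≤ 3 ✓
C2: 0 ≥ 0 ✓
C3: -11 ≤ -5 ✓
C4: 1 ≥ 0 ✓
C5: -5 ≥ -7 ✓

feasible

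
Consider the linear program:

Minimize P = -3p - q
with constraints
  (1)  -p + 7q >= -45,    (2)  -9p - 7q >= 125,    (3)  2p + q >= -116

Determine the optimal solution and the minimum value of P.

p = -8, q = -53/7, minimum P = 221/7

Vertices and P = -3p - q:
  (-8, -53/7) → P = 221/7
  (-767/15, -206/15) → P = 2507/15
  (-687/5, 794/5) → P = 1267/5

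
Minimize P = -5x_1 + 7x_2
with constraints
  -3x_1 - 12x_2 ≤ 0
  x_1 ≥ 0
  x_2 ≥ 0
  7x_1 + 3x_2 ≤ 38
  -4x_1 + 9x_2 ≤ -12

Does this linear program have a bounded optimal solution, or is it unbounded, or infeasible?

bounded optimum

Extreme points and P = -5x_1 + 7x_2:
  (38/7, 0) → P = -190/7
  (3, 0) → P = -15
  (126/25, 68/75) → P = -1414/75
The feasible region has finitely many vertices and no improving ray; the minimum is -190/7 at (38/7, 0).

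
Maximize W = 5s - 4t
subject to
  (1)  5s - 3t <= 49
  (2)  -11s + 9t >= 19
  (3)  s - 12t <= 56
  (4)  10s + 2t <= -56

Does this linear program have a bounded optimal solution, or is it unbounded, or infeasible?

Feasible corners and W = 5s - 4t:
  (-244/41, -635/123) → W = -1120/123
  (-271/56, -213/56) → W = -503/56
The feasible region has finitely many vertices and no improving ray; the maximum is -503/56 at (-271/56, -213/56).

bounded optimum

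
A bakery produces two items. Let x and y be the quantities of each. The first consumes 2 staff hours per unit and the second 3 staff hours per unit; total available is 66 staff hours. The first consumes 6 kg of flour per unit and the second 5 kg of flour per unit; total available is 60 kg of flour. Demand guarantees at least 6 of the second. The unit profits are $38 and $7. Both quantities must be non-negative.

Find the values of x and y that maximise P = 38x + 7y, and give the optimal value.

x = 5, y = 6, maximum P = 232

The binding constraints are 6x + 5y = 60 and y = 6.
Solving simultaneously gives x = 5, y = 6.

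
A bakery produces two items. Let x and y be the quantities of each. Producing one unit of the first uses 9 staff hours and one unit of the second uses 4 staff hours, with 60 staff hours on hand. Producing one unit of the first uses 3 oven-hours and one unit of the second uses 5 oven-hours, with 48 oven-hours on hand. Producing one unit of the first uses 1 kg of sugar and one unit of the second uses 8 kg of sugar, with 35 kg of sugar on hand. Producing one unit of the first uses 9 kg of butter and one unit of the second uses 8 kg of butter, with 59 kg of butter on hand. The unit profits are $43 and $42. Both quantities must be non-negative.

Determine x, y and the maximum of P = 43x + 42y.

x = 3, y = 4, maximum P = 297

Feasible corners and P = 43x + 42y:
  (0, 0) → P = 0
  (0, 35/8) → P = 735/4
  (59/9, 0) → P = 2537/9
  (3, 4) → P = 297

The optimum lies where x + 8y = 35 and 9x + 8y = 59.
Solving simultaneously gives x = 3, y = 4.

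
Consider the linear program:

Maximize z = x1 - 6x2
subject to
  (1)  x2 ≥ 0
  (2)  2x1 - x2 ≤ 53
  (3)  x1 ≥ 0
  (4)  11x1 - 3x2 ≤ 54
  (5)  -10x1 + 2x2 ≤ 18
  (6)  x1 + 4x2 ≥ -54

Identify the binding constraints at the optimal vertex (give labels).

(1) and (4)

Corner points and z = x1 - 6x2:
  (0, 0) → z = 0
  (54/11, 0) → z = 54/11
  (0, 9) → z = -54
The feasible region is unbounded (it extends along (1, 5), (3, 11)), but z strictly decreases along every unbounded feasible direction, so there is no improving ray and the maximum is attained at a vertex.

The maximum is at (54/11, 0). Substituting into each constraint, equality holds for (1) and (4); the remaining constraints have slack.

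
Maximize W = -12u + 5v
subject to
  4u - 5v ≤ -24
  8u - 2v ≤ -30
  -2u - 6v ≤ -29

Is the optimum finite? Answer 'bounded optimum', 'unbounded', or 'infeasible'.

From the feasible point (-61/26, 73/13), moving in the direction (2, 8) keeps every constraint satisfied while W increases without bound.

unbounded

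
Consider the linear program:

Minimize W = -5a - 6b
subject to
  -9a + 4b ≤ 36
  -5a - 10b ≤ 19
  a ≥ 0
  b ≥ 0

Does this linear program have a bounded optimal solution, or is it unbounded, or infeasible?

From the feasible point (0, 9), moving in the direction (4, 9) keeps every constraint satisfied while W decreases without bound.

unbounded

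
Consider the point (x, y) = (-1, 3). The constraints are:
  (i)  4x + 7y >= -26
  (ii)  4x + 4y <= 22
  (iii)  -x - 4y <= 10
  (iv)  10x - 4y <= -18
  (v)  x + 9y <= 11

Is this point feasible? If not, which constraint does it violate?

not feasible — violates (v)

Constraint (v): x + 9y = 26, which is not ≤ 11. All other constraints are satisfied.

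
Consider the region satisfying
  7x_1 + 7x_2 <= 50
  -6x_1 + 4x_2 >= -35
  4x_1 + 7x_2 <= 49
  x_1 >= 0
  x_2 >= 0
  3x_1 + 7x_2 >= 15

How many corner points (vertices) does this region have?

Intersecting each pair of boundary lines and keeping only the points that satisfy every inequality leaves:
  (89/14, 11/14)
  (1/3, 143/21)
  (35/6, 0)
  (0, 7)
  (0, 15/7)
  (5, 0)

6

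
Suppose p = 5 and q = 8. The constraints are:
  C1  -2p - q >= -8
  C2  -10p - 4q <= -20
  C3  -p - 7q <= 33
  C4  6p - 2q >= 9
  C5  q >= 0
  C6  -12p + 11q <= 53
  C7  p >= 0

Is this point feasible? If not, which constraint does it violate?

Constraint C1: -2p - q = -18, which is not ≥ -8. All other constraints are satisfied.

not feasible — violates C1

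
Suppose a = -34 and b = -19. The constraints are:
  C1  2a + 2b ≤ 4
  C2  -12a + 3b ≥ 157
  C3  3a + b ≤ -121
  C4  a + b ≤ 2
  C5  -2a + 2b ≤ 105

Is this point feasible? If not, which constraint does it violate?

feasible

C1: -106 ≤ 4 ✓
C2: 351 ≥ 157 ✓
C3: -121 ≤ -121 ✓
C4: -53 ≤ 2 ✓
C5: 30 ≤ 105 ✓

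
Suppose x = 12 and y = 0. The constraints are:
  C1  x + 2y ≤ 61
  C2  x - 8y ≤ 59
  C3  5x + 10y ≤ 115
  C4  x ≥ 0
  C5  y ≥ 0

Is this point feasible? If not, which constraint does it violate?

feasible

C1: 12 ≤ 61 ✓
C2: 12 ≤ 59 ✓
C3: 60 ≤ 115 ✓
C4: 12 ≥ 0 ✓
C5: 0 ≥ 0 ✓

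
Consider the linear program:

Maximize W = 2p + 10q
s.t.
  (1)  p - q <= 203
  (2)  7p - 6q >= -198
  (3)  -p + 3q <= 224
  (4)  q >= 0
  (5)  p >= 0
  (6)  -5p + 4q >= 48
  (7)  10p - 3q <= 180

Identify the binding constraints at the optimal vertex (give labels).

(2) and (7)

Corner points and W = 2p + 10q:
  (0, 33) → W = 330
  (558/13, 1080/13) → W = 11916/13
  (0, 12) → W = 120
  (864/25, 276/5) → W = 15528/25

The maximum is at (558/13, 1080/13). Substituting into each constraint, equality holds for (2) and (7); the remaining constraints have slack.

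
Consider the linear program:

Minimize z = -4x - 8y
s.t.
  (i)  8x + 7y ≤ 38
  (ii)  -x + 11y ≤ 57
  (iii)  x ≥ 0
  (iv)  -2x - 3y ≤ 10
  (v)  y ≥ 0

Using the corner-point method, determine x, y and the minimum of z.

x = 1/5, y = 26/5, minimum z = -212/5

Extreme points and z = -4x - 8y:
  (1/5, 26/5) → z = -212/5
  (19/4, 0) → z = -19
  (0, 57/11) → z = -456/11
  (0, 0) → z = 0

The optimum lies where 8x + 7y = 38 and -x + 11y = 57.
Solving simultaneously gives x = 1/5, y = 26/5.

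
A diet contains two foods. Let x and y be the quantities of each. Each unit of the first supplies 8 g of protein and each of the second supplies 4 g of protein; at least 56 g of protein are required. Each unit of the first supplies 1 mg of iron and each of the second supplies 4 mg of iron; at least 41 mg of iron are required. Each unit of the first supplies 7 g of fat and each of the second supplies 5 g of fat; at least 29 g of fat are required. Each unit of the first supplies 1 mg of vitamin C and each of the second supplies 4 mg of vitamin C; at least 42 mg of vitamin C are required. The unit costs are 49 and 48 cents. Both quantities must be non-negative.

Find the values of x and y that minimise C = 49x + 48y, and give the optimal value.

The feasible region is unbounded (it extends along (0, 1), (1, 0)), but C strictly increases along every unbounded feasible direction, so there is no improving ray and the minimum is attained at a vertex.

x = 2, y = 10, minimum C = 578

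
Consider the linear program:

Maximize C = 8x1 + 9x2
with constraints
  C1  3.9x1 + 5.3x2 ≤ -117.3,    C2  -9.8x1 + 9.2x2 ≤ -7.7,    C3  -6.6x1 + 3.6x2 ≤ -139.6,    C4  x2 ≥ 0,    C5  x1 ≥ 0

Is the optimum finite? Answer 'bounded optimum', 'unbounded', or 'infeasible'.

infeasible

The boundaries 3.9x1 + 5.3x2 = -117.3 and -6.6x1 + 3.6x2 = -139.6 meet at (15880/2451, -21977/817), but that point violates x2 ≥ 0. Every candidate vertex is excluded by some other constraint, so the feasible region is empty.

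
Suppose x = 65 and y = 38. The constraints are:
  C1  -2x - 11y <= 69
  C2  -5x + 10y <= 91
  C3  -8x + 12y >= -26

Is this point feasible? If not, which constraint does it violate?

Constraint C3: -8x + 12y = -64, which is not ≥ -26. All other constraints are satisfied.

not feasible — violates C3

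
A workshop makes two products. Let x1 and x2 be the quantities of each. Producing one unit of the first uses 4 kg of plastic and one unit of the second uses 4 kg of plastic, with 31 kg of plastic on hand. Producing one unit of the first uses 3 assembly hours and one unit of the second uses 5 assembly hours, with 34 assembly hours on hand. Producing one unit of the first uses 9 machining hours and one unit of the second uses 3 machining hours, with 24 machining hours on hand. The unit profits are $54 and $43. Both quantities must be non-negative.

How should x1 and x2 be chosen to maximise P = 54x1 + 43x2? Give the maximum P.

Feasible corners and P = 54x1 + 43x2:
  (0, 0) → P = 0
  (0, 34/5) → P = 1462/5
  (8/3, 0) → P = 144
  (1/2, 13/2) → P = 613/2

The optimum lies where 3x1 + 5x2 = 34 and 9x1 + 3x2 = 24.
Solving simultaneously gives x1 = 1/2, x2 = 13/2.

x1 = 1/2, x2 = 13/2, maximum P = 613/2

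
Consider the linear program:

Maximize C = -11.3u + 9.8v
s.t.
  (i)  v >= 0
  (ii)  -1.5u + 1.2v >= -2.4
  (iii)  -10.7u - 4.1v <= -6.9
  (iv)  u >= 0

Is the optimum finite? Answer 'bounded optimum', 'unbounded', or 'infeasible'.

unbounded

From the feasible point (1.6, 0), moving in the direction (0, 1) keeps every constraint satisfied while C increases without bound.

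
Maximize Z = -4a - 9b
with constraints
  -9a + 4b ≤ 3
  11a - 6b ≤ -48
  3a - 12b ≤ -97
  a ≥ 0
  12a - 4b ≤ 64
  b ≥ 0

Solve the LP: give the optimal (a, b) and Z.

Corner points and Z = -4a - 9b:
  (87/5, 399/10) → Z = -4287/10
  (67/3, 51) → Z = -1645/3
  (144/7, 320/7) → Z = -3456/7

The optimum lies where -9a + 4b = 3 and 11a - 6b = -48.
Solving simultaneously gives a = 87/5, b = 399/10.

a = 87/5, b = 399/10, maximum Z = -4287/10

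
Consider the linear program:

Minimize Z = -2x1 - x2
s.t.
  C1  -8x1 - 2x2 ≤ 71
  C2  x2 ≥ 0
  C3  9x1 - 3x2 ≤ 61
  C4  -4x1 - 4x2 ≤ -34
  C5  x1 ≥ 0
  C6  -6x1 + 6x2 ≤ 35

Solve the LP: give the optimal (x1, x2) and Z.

Feasible corners and Z = -2x1 - x2:
  (173/24, 31/24) → Z = -377/24
  (157/12, 227/12) → Z = -541/12
  (4/3, 43/6) → Z = -59/6

x1 = 157/12, x2 = 227/12, minimum Z = -541/12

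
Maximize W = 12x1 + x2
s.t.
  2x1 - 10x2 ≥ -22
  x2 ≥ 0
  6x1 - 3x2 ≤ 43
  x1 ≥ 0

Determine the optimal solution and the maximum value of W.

x1 = 248/27, x2 = 109/27, maximum W = 3085/27

Extreme points and W = 12x1 + x2:
  (248/27, 109/27) → W = 3085/27
  (0, 11/5) → W = 11/5
  (43/6, 0) → W = 86
  (0, 0) → W = 0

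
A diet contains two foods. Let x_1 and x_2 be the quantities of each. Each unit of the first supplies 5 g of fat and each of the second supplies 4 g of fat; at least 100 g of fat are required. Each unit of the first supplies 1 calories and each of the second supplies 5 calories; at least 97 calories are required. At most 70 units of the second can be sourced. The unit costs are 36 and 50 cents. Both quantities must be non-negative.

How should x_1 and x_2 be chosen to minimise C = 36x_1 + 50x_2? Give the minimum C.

Vertices and C = 36x_1 + 50x_2:
  (0, 25) → C = 1250
  (0, 70) → C = 3500
  (97, 0) → C = 3492
  (16/3, 55/3) → C = 3326/3
The feasible region is unbounded (it extends along (1, 0)), but C strictly increases along every unbounded feasible direction, so there is no improving ray and the minimum is attained at a vertex.

x_1 = 16/3, x_2 = 55/3, minimum C = 3326/3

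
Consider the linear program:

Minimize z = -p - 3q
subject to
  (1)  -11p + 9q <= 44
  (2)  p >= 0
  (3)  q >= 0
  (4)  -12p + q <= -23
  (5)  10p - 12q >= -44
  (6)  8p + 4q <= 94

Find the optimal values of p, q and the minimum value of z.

Feasible corners and z = -p - 3q:
  (23/12, 0) → z = -23/12
  (47/4, 0) → z = -47/4
  (160/67, 379/67) → z = -1297/67
  (7, 19/2) → z = -71/2

The optimum lies where 10p - 12q = -44 and 8p + 4q = 94.
Solving simultaneously gives p = 7, q = 19/2.

p = 7, q = 19/2, minimum z = -71/2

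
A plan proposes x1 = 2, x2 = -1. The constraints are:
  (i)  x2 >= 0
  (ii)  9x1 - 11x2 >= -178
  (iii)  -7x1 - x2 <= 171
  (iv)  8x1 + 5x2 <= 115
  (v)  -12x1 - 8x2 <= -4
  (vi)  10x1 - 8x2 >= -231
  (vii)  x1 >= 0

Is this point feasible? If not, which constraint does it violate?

not feasible — violates (i)

Constraint (i): x2 = -1, which is not ≥ 0. All other constraints are satisfied.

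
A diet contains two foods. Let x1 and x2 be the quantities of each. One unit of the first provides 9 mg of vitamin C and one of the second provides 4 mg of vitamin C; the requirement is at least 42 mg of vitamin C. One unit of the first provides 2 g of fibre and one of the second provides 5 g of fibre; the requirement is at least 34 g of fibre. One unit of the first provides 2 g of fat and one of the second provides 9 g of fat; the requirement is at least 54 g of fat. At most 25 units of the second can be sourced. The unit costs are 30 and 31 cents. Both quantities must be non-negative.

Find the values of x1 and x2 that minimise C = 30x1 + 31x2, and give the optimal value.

x1 = 2, x2 = 6, minimum C = 246

Feasible corners and C = 30x1 + 31x2:
  (0, 21/2) → C = 651/2
  (0, 25) → C = 775
  (27, 0) → C = 810
  (2, 6) → C = 246
  (9/2, 5) → C = 290
The feasible region is unbounded (it extends along (1, 0)), but C strictly increases along every unbounded feasible direction, so there is no improving ray and the minimum is attained at a vertex.

The binding constraints are 9x1 + 4x2 = 42 and 2x1 + 5x2 = 34.
Solving simultaneously gives x1 = 2, x2 = 6.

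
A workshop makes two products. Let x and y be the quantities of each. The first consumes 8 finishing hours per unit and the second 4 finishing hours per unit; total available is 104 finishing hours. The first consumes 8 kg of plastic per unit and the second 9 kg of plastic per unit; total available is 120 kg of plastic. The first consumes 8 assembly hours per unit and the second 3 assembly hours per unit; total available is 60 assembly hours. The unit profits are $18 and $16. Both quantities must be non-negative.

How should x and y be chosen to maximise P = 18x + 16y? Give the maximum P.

Extreme points and P = 18x + 16y:
  (0, 0) → P = 0
  (0, 40/3) → P = 640/3
  (15/2, 0) → P = 135
  (15/4, 10) → P = 455/2

x = 15/4, y = 10, maximum P = 455/2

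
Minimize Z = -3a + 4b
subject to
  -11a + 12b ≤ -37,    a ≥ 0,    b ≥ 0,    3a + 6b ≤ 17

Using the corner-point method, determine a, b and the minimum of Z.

a = 17/3, b = 0, minimum Z = -17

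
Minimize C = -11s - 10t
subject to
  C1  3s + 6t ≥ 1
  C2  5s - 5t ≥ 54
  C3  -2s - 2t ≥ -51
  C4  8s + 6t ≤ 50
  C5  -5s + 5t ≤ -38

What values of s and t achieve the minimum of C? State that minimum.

s = 41/5, t = -13/5, minimum C = -321/5

Corner points and C = -11s - 10t:
  (329/45, -157/45) → C = -683/15
  (49/5, -71/15) → C = -907/15
  (41/5, -13/5) → C = -321/5

The binding constraints are 5s - 5t = 54 and 8s + 6t = 50.
Solving simultaneously gives s = 41/5, t = -13/5.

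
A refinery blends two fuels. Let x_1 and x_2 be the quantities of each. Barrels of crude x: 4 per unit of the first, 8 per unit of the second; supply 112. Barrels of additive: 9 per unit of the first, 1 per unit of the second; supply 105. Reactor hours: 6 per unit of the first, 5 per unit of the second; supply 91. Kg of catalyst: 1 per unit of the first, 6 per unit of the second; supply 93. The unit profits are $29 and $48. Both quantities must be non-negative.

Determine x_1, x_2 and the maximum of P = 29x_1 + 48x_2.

x_1 = 6, x_2 = 11, maximum P = 702

Extreme points and P = 29x_1 + 48x_2:
  (0, 0) → P = 0
  (0, 14) → P = 672
  (35/3, 0) → P = 1015/3
  (6, 11) → P = 702
  (434/39, 63/13) → P = 1666/3

The binding constraints are 4x_1 + 8x_2 = 112 and 6x_1 + 5x_2 = 91.
Solving simultaneously gives x_1 = 6, x_2 = 11.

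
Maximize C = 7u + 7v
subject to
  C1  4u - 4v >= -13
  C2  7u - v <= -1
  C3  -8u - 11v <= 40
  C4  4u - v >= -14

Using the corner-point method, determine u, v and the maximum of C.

Extreme points and C = 7u + 7v:
  (3/8, 29/8) → C = 28
  (-43/12, -1/3) → C = -329/12
  (-3/5, -16/5) → C = -133/5
  (-97/26, -12/13) → C = -847/26

The binding constraints are 4u - 4v = -13 and 7u - v = -1.
Solving simultaneously gives u = 3/8, v = 29/8.

u = 3/8, v = 29/8, maximum C = 28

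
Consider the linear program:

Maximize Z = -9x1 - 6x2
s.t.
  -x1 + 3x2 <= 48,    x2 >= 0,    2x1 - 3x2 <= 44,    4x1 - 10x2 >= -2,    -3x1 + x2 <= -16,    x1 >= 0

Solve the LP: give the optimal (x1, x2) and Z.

Vertices and Z = -9x1 - 6x2:
  (22, 0) → Z = -198
  (16/3, 0) → Z = -48
  (223/4, 45/2) → Z = -2547/4
  (81/13, 35/13) → Z = -939/13

x1 = 16/3, x2 = 0, maximum Z = -48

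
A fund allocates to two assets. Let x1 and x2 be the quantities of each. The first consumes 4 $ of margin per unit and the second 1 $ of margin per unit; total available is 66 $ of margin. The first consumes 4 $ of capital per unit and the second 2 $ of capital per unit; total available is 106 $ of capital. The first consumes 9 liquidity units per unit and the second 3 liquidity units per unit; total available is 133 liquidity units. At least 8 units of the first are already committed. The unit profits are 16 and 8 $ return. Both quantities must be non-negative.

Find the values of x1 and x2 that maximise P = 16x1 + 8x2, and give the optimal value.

x1 = 8, x2 = 61/3, maximum P = 872/3

Extreme points and P = 16x1 + 8x2:
  (133/9, 0) → P = 2128/9
  (8, 0) → P = 128
  (8, 61/3) → P = 872/3

At the optimal vertex, 9x1 + 3x2 = 133 and x1 = 8.
Solving simultaneously gives x1 = 8, x2 = 61/3.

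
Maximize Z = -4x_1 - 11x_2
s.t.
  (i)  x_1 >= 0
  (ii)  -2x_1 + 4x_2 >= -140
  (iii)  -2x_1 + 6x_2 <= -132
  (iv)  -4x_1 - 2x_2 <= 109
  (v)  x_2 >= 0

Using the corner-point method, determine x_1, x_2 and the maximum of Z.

Corner points and Z = -4x_1 - 11x_2:
  (78, 4) → Z = -356
  (70, 0) → Z = -280
  (66, 0) → Z = -264

x_1 = 66, x_2 = 0, maximum Z = -264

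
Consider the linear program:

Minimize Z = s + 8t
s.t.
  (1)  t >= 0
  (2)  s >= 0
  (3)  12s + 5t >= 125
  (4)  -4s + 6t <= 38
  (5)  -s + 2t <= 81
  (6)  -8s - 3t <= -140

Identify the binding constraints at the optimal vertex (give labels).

(1) and (6)

Extreme points and Z = s + 8t:
  (35/2, 0) → Z = 35/2
  (205, 143) → Z = 1349
  (121/10, 72/5) → Z = 1273/10
The feasible region is unbounded (it extends along (2, 1), (1, 0)), but Z strictly increases along every unbounded feasible direction, so there is no improving ray and the minimum is attained at a vertex.

The minimum is at (35/2, 0). Substituting into each constraint, equality holds for (1) and (6); the remaining constraints have slack.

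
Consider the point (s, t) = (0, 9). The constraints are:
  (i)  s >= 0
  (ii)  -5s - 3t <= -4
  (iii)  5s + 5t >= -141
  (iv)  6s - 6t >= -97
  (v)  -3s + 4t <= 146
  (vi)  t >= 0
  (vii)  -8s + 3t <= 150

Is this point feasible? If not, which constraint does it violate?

(i): 0 ≥ 0 ✓
(ii): -27 ≤ -4 ✓
(iii): 45 ≥ -141 ✓
(iv): -54 ≥ -97 ✓
(v): 36 ≤ 146 ✓
(vi): 9 ≥ 0 ✓
(vii): 27 ≤ 150 ✓

feasible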